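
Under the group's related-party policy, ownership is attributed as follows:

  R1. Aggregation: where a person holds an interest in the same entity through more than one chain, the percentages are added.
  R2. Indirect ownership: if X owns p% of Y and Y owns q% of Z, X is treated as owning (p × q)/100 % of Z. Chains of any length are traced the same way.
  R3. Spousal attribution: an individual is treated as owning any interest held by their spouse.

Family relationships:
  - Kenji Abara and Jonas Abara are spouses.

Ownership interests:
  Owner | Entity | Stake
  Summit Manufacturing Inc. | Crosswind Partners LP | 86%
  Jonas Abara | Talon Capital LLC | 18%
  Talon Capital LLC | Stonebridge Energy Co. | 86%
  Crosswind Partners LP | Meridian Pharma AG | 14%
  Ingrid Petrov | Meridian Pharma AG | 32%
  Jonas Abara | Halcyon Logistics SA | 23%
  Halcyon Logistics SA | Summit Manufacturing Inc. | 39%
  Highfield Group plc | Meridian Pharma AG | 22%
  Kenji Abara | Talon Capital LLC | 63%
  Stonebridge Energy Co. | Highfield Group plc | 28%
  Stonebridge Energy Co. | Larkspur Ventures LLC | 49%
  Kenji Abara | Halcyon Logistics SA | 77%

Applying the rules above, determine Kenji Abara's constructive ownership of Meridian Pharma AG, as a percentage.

8.986656%

By spousal attribution (R3), Kenji Abara is treated as also owning Jonas Abara's interest in Talon Capital LLC, giving 63% + 18% = 81%.
By spousal attribution (R3), Kenji Abara is treated as also owning Jonas Abara's interest in Halcyon Logistics SA, giving 77% + 23% = 100%.
Chain via Talon Capital LLC → Stonebridge Energy Co. → Highfield Group plc (R2): 81% × 86% × 28% × 22% = 4.291056% of Meridian Pharma AG.
Chain via Halcyon Logistics SA → Summit Manufacturing Inc. → Crosswind Partners LP (R2): 100% × 39% × 86% × 14% = 4.6956% of Meridian Pharma AG.
Aggregating (R1): 4.291056% + 4.6956% = 8.986656%.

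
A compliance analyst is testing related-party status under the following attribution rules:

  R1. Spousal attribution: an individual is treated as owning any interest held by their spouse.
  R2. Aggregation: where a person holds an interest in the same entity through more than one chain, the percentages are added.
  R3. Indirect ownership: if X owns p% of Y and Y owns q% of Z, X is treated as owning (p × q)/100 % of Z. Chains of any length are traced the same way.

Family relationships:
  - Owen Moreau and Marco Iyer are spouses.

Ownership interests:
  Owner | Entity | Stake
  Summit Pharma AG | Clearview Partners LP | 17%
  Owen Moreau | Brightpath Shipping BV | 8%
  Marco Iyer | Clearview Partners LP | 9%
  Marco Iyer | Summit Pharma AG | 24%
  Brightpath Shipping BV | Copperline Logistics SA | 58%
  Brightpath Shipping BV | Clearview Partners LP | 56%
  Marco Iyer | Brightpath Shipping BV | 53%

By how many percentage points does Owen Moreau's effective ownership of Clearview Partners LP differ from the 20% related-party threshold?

27.24

By spousal attribution (R1), Owen Moreau is treated as also owning Marco Iyer's interest in Brightpath Shipping BV, giving 8% + 53% = 61%.
By spousal attribution (R1), Owen Moreau is treated as owning Marco Iyer's 24% interest in Summit Pharma AG.
By spousal attribution (R1), Owen Moreau is treated as owning Marco Iyer's 9% interest in Clearview Partners LP.
Chain via Brightpath Shipping BV (R3): 61% × 56% = 34.16% of Clearview Partners LP.
Chain via Summit Pharma AG (R3): 24% × 17% = 4.08% of Clearview Partners LP.
Direct interest in Clearview Partners LP: 9%.
Aggregating (R2): 34.16% + 4.08% + 9% = 47.24%.
47.24% exceeds the 20% threshold by 27.24 percentage points.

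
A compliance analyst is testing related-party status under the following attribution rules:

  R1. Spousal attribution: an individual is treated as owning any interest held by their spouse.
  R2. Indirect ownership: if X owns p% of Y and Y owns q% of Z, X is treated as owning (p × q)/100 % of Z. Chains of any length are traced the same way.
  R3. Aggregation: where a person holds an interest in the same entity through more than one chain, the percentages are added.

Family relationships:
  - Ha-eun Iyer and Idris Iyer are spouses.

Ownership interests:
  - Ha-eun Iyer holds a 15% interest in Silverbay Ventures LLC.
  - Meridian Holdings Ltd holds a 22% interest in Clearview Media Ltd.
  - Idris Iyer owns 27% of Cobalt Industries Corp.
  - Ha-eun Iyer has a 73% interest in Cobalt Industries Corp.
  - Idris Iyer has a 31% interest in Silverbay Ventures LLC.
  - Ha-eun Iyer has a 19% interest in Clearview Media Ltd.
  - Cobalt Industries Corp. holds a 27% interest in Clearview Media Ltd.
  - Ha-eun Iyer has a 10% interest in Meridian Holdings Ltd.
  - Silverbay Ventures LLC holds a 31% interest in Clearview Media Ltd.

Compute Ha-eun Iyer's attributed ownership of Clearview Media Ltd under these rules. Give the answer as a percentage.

62.46%

By spousal attribution (R1), Ha-eun Iyer is treated as also owning Idris Iyer's interest in Silverbay Ventures LLC, giving 15% + 31% = 46%.
By spousal attribution (R1), Ha-eun Iyer is treated as also owning Idris Iyer's interest in Cobalt Industries Corp, giving 73% + 27% = 100%.
Chain via Silverbay Ventures LLC (R2): 46% × 31% = 14.26% of Clearview Media Ltd.
Chain via Cobalt Industries Corp. (R2): 100% × 27% = 27% of Clearview Media Ltd.
Chain via Meridian Holdings Ltd (R2): 10% × 22% = 2.2% of Clearview Media Ltd.
Direct interest in Clearview Media Ltd: 19%.
Aggregating (R3): 14.26% + 27% + 2.2% + 19% = 62.46%.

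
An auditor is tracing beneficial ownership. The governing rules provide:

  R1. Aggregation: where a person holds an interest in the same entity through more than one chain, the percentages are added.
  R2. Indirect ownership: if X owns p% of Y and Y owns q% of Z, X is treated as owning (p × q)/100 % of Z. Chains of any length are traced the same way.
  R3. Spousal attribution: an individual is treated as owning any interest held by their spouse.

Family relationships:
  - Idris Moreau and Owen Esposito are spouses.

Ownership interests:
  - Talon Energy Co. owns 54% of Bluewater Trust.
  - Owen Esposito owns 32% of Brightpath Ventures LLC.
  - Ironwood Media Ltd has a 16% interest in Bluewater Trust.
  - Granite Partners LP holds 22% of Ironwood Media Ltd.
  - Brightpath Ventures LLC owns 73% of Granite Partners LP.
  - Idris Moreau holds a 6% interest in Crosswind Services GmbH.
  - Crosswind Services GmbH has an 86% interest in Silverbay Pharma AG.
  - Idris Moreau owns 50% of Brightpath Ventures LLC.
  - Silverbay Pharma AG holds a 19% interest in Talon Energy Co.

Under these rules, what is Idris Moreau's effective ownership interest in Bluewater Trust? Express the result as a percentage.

By spousal attribution (R3), Idris Moreau is treated as also owning Owen Esposito's interest in Brightpath Ventures LLC, giving 50% + 32% = 82%.
Chain via Crosswind Services GmbH → Silverbay Pharma AG → Talon Energy Co. (R2): 6% × 86% × 19% × 54% = 0.529416% of Bluewater Trust.
Chain via Brightpath Ventures LLC → Granite Partners LP → Ironwood Media Ltd (R2): 82% × 73% × 22% × 16% = 2.107072% of Bluewater Trust.
Aggregating (R1): 0.529416% + 2.107072% = 2.636488%.

2.636488%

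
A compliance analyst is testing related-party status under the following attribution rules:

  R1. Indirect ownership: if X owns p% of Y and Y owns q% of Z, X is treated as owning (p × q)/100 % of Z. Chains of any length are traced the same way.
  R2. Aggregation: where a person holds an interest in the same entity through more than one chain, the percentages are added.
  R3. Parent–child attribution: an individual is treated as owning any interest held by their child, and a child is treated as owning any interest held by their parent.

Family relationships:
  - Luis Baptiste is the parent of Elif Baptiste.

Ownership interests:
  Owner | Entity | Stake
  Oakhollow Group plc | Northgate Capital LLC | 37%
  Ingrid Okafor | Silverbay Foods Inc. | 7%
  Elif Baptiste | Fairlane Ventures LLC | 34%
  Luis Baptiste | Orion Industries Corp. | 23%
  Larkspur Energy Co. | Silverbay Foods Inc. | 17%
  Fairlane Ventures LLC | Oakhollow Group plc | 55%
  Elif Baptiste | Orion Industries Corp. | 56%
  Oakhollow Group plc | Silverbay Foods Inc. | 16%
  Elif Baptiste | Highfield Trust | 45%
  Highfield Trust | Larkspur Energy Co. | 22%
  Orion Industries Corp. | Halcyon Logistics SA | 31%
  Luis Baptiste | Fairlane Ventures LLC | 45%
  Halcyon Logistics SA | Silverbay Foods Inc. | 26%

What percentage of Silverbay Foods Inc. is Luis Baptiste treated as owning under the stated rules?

15.0024%

By parent–child attribution (R3), Luis Baptiste is treated as also owning Elif Baptiste's interest in Orion Industries Corp, giving 23% + 56% = 79%.
By parent–child attribution (R3), Luis Baptiste is treated as also owning Elif Baptiste's interest in Fairlane Ventures LLC, giving 45% + 34% = 79%.
By parent–child attribution (R3), Luis Baptiste is treated as owning Elif Baptiste's 45% interest in Highfield Trust.
Chain via Orion Industries Corp. → Halcyon Logistics SA (R1): 79% × 31% × 26% = 6.3674% of Silverbay Foods Inc.
Chain via Fairlane Ventures LLC → Oakhollow Group plc (R1): 79% × 55% × 16% = 6.952% of Silverbay Foods Inc.
Chain via Highfield Trust → Larkspur Energy Co. (R1): 45% × 22% × 17% = 1.683% of Silverbay Foods Inc.
Aggregating (R2): 6.3674% + 6.952% + 1.683% = 15.0024%.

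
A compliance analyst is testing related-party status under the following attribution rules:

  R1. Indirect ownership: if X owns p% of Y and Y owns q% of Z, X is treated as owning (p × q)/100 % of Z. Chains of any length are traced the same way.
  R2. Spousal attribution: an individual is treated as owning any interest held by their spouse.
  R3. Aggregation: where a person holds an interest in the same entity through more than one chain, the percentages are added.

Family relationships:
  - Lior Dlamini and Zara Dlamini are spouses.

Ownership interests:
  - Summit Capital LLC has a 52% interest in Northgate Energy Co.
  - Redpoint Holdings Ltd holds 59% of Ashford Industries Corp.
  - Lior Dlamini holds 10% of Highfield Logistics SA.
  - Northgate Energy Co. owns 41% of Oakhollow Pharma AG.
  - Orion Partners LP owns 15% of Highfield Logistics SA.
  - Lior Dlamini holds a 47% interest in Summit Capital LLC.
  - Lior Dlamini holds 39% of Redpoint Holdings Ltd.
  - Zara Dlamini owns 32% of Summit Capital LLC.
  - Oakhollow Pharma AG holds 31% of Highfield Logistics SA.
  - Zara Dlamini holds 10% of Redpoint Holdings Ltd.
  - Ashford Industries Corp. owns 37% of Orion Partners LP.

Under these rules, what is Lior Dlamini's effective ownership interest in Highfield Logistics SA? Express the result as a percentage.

16.825773%

By spousal attribution (R2), Lior Dlamini is treated as also owning Zara Dlamini's interest in Redpoint Holdings Ltd, giving 39% + 10% = 49%.
By spousal attribution (R2), Lior Dlamini is treated as also owning Zara Dlamini's interest in Summit Capital LLC, giving 47% + 32% = 79%.
Chain via Redpoint Holdings Ltd → Ashford Industries Corp. → Orion Partners LP (R1): 49% × 59% × 37% × 15% = 1.604505% of Highfield Logistics SA.
Chain via Summit Capital LLC → Northgate Energy Co. → Oakhollow Pharma AG (R1): 79% × 52% × 41% × 31% = 5.221268% of Highfield Logistics SA.
Direct interest in Highfield Logistics SA: 10%.
Aggregating (R3): 1.604505% + 5.221268% + 10% = 16.825773%.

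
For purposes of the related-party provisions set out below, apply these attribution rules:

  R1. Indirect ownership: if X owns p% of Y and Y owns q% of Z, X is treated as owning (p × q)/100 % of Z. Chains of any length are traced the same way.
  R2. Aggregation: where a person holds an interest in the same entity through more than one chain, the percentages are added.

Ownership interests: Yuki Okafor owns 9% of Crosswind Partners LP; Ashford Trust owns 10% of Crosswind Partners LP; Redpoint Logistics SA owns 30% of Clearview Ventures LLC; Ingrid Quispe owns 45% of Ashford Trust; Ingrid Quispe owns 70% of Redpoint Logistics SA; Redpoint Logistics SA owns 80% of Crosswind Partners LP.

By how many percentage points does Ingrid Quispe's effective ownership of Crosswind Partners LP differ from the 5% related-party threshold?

Chain via Ashford Trust (R1): 45% × 10% = 4.5% of Crosswind Partners LP.
Chain via Redpoint Logistics SA (R1): 70% × 80% = 56% of Crosswind Partners LP.
Aggregating (R2): 4.5% + 56% = 60.5%.
60.5% exceeds the 5% threshold by 55.5 percentage points.

55.5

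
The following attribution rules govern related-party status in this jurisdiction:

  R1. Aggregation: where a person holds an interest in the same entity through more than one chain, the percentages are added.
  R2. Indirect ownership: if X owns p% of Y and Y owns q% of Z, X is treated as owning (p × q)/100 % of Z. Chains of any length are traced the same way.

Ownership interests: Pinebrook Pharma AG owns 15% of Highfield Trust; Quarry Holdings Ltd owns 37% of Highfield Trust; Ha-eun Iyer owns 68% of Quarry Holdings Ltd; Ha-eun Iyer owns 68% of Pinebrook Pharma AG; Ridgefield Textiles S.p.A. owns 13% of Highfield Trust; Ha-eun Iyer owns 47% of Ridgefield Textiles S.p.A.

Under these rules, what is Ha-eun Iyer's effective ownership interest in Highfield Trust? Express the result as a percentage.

Chain via Quarry Holdings Ltd (R2): 68% × 37% = 25.16% of Highfield Trust.
Chain via Ridgefield Textiles S.p.A. (R2): 47% × 13% = 6.11% of Highfield Trust.
Chain via Pinebrook Pharma AG (R2): 68% × 15% = 10.2% of Highfield Trust.
Aggregating (R1): 25.16% + 6.11% + 10.2% = 41.47%.

41.47%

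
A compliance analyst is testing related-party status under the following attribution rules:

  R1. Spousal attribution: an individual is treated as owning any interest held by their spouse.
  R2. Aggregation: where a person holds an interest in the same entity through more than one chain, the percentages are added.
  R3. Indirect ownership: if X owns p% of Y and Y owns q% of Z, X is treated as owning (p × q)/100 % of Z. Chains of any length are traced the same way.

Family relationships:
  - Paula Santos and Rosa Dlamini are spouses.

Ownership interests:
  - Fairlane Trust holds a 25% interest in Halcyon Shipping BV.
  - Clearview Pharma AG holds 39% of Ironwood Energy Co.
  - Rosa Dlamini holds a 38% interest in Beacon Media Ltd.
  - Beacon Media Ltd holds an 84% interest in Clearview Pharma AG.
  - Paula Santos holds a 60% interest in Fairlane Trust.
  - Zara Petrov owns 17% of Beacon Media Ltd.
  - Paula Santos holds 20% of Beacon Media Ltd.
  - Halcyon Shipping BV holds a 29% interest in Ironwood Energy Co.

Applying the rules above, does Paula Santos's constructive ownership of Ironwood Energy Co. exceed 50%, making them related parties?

By spousal attribution (R1), Paula Santos is treated as also owning Rosa Dlamini's interest in Beacon Media Ltd, giving 20% + 38% = 58%.
Chain via Fairlane Trust → Halcyon Shipping BV (R3): 60% × 25% × 29% = 4.35% of Ironwood Energy Co.
Chain via Beacon Media Ltd → Clearview Pharma AG (R3): 58% × 84% × 39% = 19.0008% of Ironwood Energy Co.
Aggregating (R2): 4.35% + 19.0008% = 23.3508%.
23.3508% does not exceed the 50% threshold, so Paula is not a related party to Ironwood Energy Co.

No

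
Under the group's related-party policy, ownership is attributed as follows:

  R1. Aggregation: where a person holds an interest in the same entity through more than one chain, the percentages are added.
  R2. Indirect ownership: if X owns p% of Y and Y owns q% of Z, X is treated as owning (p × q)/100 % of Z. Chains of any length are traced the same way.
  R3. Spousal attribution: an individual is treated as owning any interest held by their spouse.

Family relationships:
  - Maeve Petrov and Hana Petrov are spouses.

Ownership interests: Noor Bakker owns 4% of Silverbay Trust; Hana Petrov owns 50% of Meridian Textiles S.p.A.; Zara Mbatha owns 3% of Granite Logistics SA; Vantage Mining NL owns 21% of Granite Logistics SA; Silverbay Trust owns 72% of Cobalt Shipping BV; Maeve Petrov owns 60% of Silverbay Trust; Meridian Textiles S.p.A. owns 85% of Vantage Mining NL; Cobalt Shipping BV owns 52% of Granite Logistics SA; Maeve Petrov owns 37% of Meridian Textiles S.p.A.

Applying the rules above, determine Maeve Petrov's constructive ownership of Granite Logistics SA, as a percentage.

By spousal attribution (R3), Maeve Petrov is treated as also owning Hana Petrov's interest in Meridian Textiles S.p.A, giving 37% + 50% = 87%.
Chain via Silverbay Trust → Cobalt Shipping BV (R2): 60% × 72% × 52% = 22.464% of Granite Logistics SA.
Chain via Meridian Textiles S.p.A. → Vantage Mining NL (R2): 87% × 85% × 21% = 15.5295% of Granite Logistics SA.
Aggregating (R1): 22.464% + 15.5295% = 37.9935%.

37.9935%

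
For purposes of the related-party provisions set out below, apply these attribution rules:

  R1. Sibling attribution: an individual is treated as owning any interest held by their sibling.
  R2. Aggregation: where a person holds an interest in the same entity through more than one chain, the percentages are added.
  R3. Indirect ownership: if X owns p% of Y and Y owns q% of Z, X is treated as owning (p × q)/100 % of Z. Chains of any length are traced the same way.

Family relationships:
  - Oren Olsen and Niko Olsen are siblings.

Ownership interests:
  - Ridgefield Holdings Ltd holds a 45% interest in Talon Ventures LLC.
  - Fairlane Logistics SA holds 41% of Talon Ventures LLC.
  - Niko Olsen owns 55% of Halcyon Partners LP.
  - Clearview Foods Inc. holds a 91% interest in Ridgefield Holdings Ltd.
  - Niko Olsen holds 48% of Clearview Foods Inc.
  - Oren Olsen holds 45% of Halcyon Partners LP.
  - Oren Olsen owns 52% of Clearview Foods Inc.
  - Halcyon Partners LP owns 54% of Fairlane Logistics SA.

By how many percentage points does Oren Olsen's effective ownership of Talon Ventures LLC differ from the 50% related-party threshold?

By sibling attribution (R1), Oren Olsen is treated as also owning Niko Olsen's interest in Clearview Foods Inc, giving 52% + 48% = 100%.
By sibling attribution (R1), Oren Olsen is treated as also owning Niko Olsen's interest in Halcyon Partners LP, giving 45% + 55% = 100%.
Chain via Clearview Foods Inc. → Ridgefield Holdings Ltd (R3): 100% × 91% × 45% = 40.95% of Talon Ventures LLC.
Chain via Halcyon Partners LP → Fairlane Logistics SA (R3): 100% × 54% × 41% = 22.14% of Talon Ventures LLC.
Aggregating (R2): 40.95% + 22.14% = 63.09%.
63.09% exceeds the 50% threshold by 13.09 percentage points.

13.09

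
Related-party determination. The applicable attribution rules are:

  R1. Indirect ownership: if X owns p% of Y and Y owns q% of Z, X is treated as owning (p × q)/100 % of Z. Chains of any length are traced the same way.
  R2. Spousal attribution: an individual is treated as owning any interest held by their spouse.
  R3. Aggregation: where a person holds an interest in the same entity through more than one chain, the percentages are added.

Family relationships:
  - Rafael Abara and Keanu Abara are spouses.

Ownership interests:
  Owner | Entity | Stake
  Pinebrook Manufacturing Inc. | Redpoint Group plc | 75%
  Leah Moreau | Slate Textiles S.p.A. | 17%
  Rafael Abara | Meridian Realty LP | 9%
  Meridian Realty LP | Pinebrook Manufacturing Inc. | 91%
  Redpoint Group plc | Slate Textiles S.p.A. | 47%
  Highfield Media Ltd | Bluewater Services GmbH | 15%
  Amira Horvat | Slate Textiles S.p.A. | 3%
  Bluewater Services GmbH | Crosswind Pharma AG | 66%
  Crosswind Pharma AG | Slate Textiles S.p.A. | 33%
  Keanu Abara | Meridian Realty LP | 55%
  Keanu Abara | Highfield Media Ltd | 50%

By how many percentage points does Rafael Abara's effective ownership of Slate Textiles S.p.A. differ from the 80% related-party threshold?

By spousal attribution (R2), Rafael Abara is treated as also owning Keanu Abara's interest in Meridian Realty LP, giving 9% + 55% = 64%.
By spousal attribution (R2), Rafael Abara is treated as owning Keanu Abara's 50% interest in Highfield Media Ltd.
Chain via Meridian Realty LP → Pinebrook Manufacturing Inc. → Redpoint Group plc (R1): 64% × 91% × 75% × 47% = 20.5296% of Slate Textiles S.p.A.
Chain via Highfield Media Ltd → Bluewater Services GmbH → Crosswind Pharma AG (R1): 50% × 15% × 66% × 33% = 1.6335% of Slate Textiles S.p.A.
Aggregating (R3): 20.5296% + 1.6335% = 22.1631%.
22.1631% falls short of the 80% threshold by 57.8369 percentage points.

57.8369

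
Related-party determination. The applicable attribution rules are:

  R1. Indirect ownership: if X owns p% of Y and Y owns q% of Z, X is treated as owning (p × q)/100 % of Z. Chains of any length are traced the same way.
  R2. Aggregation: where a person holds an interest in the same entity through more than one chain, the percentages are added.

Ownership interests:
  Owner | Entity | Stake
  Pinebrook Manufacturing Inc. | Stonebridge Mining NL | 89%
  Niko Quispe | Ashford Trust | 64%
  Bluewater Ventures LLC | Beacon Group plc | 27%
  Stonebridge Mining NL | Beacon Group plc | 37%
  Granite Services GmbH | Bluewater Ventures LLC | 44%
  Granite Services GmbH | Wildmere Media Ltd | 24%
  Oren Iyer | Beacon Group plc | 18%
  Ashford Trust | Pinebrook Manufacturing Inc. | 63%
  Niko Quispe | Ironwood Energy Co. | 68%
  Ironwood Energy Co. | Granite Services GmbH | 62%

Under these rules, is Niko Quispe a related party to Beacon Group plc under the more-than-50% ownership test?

Chain via Ironwood Energy Co. → Granite Services GmbH → Bluewater Ventures LLC (R1): 68% × 62% × 44% × 27% = 5.008608% of Beacon Group plc.
Chain via Ashford Trust → Pinebrook Manufacturing Inc. → Stonebridge Mining NL (R1): 64% × 63% × 89% × 37% = 13.277376% of Beacon Group plc.
Aggregating (R2): 5.008608% + 13.277376% = 18.285984%.
18.285984% does not exceed the 50% threshold, so Niko is not a related party to Beacon Group plc.

No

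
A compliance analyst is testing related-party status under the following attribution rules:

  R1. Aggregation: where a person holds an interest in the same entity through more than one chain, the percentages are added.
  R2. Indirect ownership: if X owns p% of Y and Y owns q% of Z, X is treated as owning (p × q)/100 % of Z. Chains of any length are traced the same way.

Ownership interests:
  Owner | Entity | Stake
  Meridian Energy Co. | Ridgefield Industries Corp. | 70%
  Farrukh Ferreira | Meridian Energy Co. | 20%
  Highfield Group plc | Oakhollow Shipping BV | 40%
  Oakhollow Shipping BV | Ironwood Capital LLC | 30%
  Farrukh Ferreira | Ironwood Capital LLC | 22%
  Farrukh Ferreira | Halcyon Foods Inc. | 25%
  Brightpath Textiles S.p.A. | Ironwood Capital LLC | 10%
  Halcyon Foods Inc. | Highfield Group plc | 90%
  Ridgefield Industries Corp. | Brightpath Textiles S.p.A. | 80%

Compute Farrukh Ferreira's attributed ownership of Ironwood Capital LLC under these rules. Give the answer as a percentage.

25.82%

Chain via Meridian Energy Co. → Ridgefield Industries Corp. → Brightpath Textiles S.p.A. (R2): 20% × 70% × 80% × 10% = 1.12% of Ironwood Capital LLC.
Chain via Halcyon Foods Inc. → Highfield Group plc → Oakhollow Shipping BV (R2): 25% × 90% × 40% × 30% = 2.7% of Ironwood Capital LLC.
Direct interest in Ironwood Capital LLC: 22%.
Aggregating (R1): 1.12% + 2.7% + 22% = 25.82%.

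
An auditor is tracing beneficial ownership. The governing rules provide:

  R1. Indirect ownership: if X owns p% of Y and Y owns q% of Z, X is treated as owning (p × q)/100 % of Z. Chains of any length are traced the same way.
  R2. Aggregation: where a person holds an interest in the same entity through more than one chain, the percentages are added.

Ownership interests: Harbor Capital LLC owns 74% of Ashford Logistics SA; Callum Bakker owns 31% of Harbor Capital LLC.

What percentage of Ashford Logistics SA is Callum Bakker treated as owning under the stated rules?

Chain via Harbor Capital LLC (R1): 31% × 74% = 22.94% of Ashford Logistics SA.

22.94%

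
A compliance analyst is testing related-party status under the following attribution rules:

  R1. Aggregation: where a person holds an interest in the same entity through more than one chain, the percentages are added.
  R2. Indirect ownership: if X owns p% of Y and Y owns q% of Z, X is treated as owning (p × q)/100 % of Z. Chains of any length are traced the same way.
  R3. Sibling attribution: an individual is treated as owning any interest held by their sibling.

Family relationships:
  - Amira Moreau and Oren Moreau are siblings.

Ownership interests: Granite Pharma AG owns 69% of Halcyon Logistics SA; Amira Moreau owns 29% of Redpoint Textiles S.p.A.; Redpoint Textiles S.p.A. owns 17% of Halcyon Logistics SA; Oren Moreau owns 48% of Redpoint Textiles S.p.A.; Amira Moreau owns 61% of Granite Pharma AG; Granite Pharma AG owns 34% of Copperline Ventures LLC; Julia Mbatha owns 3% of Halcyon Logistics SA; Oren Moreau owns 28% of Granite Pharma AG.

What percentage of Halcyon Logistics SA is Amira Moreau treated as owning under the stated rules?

By sibling attribution (R3), Amira Moreau is treated as also owning Oren Moreau's interest in Redpoint Textiles S.p.A, giving 29% + 48% = 77%.
By sibling attribution (R3), Amira Moreau is treated as also owning Oren Moreau's interest in Granite Pharma AG, giving 61% + 28% = 89%.
Chain via Redpoint Textiles S.p.A. (R2): 77% × 17% = 13.09% of Halcyon Logistics SA.
Chain via Granite Pharma AG (R2): 89% × 69% = 61.41% of Halcyon Logistics SA.
Aggregating (R1): 13.09% + 61.41% = 74.5%.

74.5%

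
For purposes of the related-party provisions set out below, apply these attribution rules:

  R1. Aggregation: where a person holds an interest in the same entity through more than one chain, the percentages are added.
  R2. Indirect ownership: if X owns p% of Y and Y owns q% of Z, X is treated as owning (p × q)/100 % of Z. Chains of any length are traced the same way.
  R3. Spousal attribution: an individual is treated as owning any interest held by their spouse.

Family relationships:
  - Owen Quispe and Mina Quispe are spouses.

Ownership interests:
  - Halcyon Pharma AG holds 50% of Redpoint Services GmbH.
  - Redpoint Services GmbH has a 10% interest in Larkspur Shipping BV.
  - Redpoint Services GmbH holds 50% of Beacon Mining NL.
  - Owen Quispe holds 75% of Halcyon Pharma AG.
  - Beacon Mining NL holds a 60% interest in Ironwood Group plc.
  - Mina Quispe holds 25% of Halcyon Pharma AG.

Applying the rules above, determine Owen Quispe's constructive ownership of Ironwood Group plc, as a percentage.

15%

By spousal attribution (R3), Owen Quispe is treated as also owning Mina Quispe's interest in Halcyon Pharma AG, giving 75% + 25% = 100%.
Chain via Halcyon Pharma AG → Redpoint Services GmbH → Beacon Mining NL (R2): 100% × 50% × 50% × 60% = 15% of Ironwood Group plc.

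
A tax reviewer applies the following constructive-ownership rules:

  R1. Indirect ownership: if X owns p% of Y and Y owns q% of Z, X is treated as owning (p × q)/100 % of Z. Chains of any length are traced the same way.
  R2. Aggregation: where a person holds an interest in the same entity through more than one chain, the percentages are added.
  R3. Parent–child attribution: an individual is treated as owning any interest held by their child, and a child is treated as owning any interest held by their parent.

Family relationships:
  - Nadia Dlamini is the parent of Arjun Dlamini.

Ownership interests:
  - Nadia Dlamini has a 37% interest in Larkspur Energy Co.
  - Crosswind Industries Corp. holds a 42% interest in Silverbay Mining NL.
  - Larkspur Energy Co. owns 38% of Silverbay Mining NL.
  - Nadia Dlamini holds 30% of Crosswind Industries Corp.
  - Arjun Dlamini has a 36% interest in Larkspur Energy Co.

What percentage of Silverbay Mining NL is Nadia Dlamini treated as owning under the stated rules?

By parent–child attribution (R3), Nadia Dlamini is treated as also owning Arjun Dlamini's interest in Larkspur Energy Co, giving 37% + 36% = 73%.
Chain via Crosswind Industries Corp. (R1): 30% × 42% = 12.6% of Silverbay Mining NL.
Chain via Larkspur Energy Co. (R1): 73% × 38% = 27.74% of Silverbay Mining NL.
Aggregating (R2): 12.6% + 27.74% = 40.34%.

40.34%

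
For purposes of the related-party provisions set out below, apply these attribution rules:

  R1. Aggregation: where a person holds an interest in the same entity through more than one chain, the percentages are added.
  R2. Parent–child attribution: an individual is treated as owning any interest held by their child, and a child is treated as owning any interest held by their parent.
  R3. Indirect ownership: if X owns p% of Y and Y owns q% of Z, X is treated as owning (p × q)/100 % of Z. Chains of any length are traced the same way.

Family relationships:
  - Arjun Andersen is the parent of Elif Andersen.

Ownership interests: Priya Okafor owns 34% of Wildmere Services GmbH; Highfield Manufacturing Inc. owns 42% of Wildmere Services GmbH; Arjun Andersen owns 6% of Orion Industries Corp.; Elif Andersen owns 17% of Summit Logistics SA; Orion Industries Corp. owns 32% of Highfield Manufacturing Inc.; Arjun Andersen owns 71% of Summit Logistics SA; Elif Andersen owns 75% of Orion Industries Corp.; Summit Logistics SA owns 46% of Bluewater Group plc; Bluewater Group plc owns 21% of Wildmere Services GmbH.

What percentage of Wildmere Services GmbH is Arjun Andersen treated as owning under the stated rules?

By parent–child attribution (R2), Arjun Andersen is treated as also owning Elif Andersen's interest in Summit Logistics SA, giving 71% + 17% = 88%.
By parent–child attribution (R2), Arjun Andersen is treated as also owning Elif Andersen's interest in Orion Industries Corp, giving 6% + 75% = 81%.
Chain via Summit Logistics SA → Bluewater Group plc (R3): 88% × 46% × 21% = 8.5008% of Wildmere Services GmbH.
Chain via Orion Industries Corp. → Highfield Manufacturing Inc. (R3): 81% × 32% × 42% = 10.8864% of Wildmere Services GmbH.
Aggregating (R1): 8.5008% + 10.8864% = 19.3872%.

19.3872%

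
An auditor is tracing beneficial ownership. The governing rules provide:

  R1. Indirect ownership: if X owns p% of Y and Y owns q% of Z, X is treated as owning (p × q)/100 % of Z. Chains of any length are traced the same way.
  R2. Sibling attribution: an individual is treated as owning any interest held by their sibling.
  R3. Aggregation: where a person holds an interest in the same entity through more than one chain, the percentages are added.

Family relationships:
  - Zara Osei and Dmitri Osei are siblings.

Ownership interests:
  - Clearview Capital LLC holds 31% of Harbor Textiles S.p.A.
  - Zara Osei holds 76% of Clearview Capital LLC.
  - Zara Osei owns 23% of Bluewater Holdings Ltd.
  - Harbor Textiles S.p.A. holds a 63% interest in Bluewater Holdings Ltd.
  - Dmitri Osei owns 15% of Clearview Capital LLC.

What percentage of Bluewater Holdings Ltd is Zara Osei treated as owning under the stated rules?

By sibling attribution (R2), Zara Osei is treated as also owning Dmitri Osei's interest in Clearview Capital LLC, giving 76% + 15% = 91%.
Chain via Clearview Capital LLC → Harbor Textiles S.p.A. (R1): 91% × 31% × 63% = 17.7723% of Bluewater Holdings Ltd.
Direct interest in Bluewater Holdings Ltd: 23%.
Aggregating (R3): 17.7723% + 23% = 40.7723%.

40.7723%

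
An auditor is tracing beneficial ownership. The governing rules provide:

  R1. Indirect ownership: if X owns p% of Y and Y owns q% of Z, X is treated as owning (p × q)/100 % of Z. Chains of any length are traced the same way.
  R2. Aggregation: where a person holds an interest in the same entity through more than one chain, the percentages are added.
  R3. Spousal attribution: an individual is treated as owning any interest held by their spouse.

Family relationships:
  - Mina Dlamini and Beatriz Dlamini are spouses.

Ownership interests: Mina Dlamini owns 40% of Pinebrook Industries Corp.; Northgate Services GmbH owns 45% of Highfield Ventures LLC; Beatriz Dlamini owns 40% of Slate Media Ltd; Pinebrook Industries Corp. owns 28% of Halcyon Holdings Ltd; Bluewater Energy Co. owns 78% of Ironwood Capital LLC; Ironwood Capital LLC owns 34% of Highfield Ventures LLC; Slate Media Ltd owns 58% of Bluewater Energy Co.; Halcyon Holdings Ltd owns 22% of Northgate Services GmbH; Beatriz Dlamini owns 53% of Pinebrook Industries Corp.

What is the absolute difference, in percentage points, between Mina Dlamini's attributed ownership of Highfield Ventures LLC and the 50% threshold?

41.2694

By spousal attribution (R3), Mina Dlamini is treated as also owning Beatriz Dlamini's interest in Pinebrook Industries Corp, giving 40% + 53% = 93%.
By spousal attribution (R3), Mina Dlamini is treated as owning Beatriz Dlamini's 40% interest in Slate Media Ltd.
Chain via Pinebrook Industries Corp. → Halcyon Holdings Ltd → Northgate Services GmbH (R1): 93% × 28% × 22% × 45% = 2.57796% of Highfield Ventures LLC.
Chain via Slate Media Ltd → Bluewater Energy Co. → Ironwood Capital LLC (R1): 40% × 58% × 78% × 34% = 6.15264% of Highfield Ventures LLC.
Aggregating (R2): 2.57796% + 6.15264% = 8.7306%.
8.7306% falls short of the 50% threshold by 41.2694 percentage points.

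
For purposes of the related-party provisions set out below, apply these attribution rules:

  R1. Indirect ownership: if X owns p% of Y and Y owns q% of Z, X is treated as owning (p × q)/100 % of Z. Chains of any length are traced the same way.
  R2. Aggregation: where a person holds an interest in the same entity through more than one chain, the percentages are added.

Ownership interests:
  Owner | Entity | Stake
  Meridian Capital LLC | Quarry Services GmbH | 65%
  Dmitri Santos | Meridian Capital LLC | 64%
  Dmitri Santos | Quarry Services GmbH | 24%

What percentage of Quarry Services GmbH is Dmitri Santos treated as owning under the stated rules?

Chain via Meridian Capital LLC (R1): 64% × 65% = 41.6% of Quarry Services GmbH.
Direct interest in Quarry Services GmbH: 24%.
Aggregating (R2): 41.6% + 24% = 65.6%.

65.6%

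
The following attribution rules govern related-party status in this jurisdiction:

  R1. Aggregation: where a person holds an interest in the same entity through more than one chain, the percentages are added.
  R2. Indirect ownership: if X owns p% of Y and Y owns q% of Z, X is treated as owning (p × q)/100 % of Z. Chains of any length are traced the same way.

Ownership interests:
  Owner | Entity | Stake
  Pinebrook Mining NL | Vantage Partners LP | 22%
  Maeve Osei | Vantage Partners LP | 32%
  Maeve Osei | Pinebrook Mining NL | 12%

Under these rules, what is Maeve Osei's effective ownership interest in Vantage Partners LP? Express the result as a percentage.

34.64%

Chain via Pinebrook Mining NL (R2): 12% × 22% = 2.64% of Vantage Partners LP.
Direct interest in Vantage Partners LP: 32%.
Aggregating (R1): 2.64% + 32% = 34.64%.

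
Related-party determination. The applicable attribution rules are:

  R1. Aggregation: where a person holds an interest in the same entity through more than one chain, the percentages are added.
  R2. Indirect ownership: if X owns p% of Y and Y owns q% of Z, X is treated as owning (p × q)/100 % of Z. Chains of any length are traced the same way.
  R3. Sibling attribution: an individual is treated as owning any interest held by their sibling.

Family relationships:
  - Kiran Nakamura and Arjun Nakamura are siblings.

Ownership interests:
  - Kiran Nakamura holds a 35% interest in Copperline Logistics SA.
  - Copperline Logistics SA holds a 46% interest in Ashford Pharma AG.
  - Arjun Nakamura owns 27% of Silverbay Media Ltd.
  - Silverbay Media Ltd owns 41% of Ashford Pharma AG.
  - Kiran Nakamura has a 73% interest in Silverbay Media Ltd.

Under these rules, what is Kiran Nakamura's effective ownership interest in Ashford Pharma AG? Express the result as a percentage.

By sibling attribution (R3), Kiran Nakamura is treated as also owning Arjun Nakamura's interest in Silverbay Media Ltd, giving 73% + 27% = 100%.
Chain via Copperline Logistics SA (R2): 35% × 46% = 16.1% of Ashford Pharma AG.
Chain via Silverbay Media Ltd (R2): 100% × 41% = 41% of Ashford Pharma AG.
Aggregating (R1): 16.1% + 41% = 57.1%.

57.1%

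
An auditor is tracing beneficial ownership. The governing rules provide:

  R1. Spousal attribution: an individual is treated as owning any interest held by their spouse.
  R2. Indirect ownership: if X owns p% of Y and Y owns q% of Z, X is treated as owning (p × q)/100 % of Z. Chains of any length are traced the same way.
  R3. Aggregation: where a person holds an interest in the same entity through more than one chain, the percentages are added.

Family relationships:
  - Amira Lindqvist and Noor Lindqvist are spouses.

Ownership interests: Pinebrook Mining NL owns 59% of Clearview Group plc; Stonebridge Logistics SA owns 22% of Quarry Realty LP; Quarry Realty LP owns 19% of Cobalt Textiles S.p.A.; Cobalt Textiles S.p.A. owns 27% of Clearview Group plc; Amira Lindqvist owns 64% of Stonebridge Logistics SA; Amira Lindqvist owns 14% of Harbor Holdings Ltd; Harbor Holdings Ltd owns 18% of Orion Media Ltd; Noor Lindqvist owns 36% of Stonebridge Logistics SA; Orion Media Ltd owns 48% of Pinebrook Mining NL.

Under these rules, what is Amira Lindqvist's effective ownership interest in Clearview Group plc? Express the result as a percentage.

By spousal attribution (R1), Amira Lindqvist is treated as also owning Noor Lindqvist's interest in Stonebridge Logistics SA, giving 64% + 36% = 100%.
Chain via Stonebridge Logistics SA → Quarry Realty LP → Cobalt Textiles S.p.A. (R2): 100% × 22% × 19% × 27% = 1.1286% of Clearview Group plc.
Chain via Harbor Holdings Ltd → Orion Media Ltd → Pinebrook Mining NL (R2): 14% × 18% × 48% × 59% = 0.713664% of Clearview Group plc.
Aggregating (R3): 1.1286% + 0.713664% = 1.842264%.

1.842264%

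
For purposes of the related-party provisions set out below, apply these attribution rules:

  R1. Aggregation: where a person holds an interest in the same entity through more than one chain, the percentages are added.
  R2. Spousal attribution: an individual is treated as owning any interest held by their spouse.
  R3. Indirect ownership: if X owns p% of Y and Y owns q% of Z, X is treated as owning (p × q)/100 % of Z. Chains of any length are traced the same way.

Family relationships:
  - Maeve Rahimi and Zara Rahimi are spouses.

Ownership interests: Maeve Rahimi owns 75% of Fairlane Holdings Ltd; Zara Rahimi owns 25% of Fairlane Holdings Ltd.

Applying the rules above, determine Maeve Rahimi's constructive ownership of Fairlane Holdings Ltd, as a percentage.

100%

By spousal attribution (R2), Maeve Rahimi is treated as also owning Zara Rahimi's interest in Fairlane Holdings Ltd, giving 75% + 25% = 100%.
Direct interest in Fairlane Holdings Ltd: 100%.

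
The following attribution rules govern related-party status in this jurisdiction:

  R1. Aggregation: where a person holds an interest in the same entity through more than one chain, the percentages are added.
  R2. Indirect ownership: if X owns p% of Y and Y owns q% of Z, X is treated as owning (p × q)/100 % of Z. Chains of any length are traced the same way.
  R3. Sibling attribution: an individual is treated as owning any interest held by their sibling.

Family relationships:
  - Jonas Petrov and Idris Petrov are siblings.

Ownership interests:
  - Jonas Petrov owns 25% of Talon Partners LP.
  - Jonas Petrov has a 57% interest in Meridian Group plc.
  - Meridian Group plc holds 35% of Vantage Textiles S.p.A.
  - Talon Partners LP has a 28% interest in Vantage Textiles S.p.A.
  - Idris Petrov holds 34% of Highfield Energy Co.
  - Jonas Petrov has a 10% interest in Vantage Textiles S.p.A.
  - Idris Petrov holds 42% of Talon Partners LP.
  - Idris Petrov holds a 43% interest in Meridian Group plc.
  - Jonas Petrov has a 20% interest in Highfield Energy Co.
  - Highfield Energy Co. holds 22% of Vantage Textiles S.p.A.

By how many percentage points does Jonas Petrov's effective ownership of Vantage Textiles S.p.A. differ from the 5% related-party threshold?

By sibling attribution (R3), Jonas Petrov is treated as also owning Idris Petrov's interest in Meridian Group plc, giving 57% + 43% = 100%.
By sibling attribution (R3), Jonas Petrov is treated as also owning Idris Petrov's interest in Talon Partners LP, giving 25% + 42% = 67%.
By sibling attribution (R3), Jonas Petrov is treated as also owning Idris Petrov's interest in Highfield Energy Co, giving 20% + 34% = 54%.
Chain via Meridian Group plc (R2): 100% × 35% = 35% of Vantage Textiles S.p.A.
Chain via Talon Partners LP (R2): 67% × 28% = 18.76% of Vantage Textiles S.p.A.
Chain via Highfield Energy Co. (R2): 54% × 22% = 11.88% of Vantage Textiles S.p.A.
Direct interest in Vantage Textiles S.p.A: 10%.
Aggregating (R1): 35% + 18.76% + 11.88% + 10% = 75.64%.
75.64% exceeds the 5% threshold by 70.64 percentage points.

70.64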